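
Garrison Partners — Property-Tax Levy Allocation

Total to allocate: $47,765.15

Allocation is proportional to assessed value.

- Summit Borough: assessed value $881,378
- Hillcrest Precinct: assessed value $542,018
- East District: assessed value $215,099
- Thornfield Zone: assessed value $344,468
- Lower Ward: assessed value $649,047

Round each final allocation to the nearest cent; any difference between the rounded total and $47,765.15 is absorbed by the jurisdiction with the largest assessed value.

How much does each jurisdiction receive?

Summit Borough: $15,995.05 · Hillcrest Precinct: $9,836.43 · East District: $3,903.57 · Thornfield Zone: $6,251.33 · Lower Ward: $11,778.77

Total assessed value = 881,378 + 542,018 + 215,099 + 344,468 + 649,047 = 2,632,010.
Pro-rata amounts: Summit Borough 15,995.0579; Hillcrest Precinct 9,836.4258; East District 3,903.5703; Thornfield Zone 6,251.3310; Lower Ward 11,778.76502.
At nearest cent: Summit Borough $15,995.06; Hillcrest Precinct $9,836.43; East District $3,903.57; Thornfield Zone $6,251.33; Lower Ward $11,778.77. Sum = $47,765.16.
Difference $47,765.15 − $47,765.16 = −$0.01 applied to largest assessed value (Summit Borough): Summit Borough becomes $15,995.05.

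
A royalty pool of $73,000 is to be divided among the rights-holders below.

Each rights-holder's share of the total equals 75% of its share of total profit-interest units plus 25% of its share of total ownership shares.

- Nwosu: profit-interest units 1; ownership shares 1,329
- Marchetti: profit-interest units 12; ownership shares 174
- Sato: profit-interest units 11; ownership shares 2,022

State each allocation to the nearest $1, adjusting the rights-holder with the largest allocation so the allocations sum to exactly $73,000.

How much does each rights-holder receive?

Totals — profit-interest units 24, ownership shares 3,525.
Combined weights (75% profit-interest units + 25% ownership shares): Nwosu 0.1255; Marchetti 0.3873; Sato 0.4872.
Raw shares: Nwosu 9,161.89; Marchetti 28,275.85; Sato 35,562.26.
After rounding ($1): Nwosu $9,162; Marchetti $28,276; Sato $35,562. Sum = $73,000.
Rounded total matches; no reconciliation needed.

Nwosu: $9,162 | Marchetti: $28,276 | Sato: $35,562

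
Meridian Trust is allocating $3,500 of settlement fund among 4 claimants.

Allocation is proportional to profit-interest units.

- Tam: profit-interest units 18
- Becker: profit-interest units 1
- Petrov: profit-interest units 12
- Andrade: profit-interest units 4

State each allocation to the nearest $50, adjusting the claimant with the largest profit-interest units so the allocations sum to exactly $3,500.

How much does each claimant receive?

Tam: $1,800 · Becker: $100 · Petrov: $1,200 · Andrade: $400

Profit-interest units total: 18 + 1 + 12 + 4 = 35.
Raw shares: Tam 1,800.00; Becker 100.00; Petrov 1,200.00; Andrade 400.00.
At nearest $50: Tam $1,800; Becker $100; Petrov $1,200; Andrade $400. Sum = $3,500.
No rounding difference to absorb.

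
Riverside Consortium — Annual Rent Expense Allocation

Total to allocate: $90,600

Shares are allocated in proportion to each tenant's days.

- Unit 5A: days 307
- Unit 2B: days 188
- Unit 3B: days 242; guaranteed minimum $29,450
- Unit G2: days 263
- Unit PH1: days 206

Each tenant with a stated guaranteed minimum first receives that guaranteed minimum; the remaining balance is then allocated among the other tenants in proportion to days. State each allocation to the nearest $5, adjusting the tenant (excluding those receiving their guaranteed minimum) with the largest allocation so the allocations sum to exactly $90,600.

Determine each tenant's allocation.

Unit 5A: $19,475 · Unit 2B: $11,925 · Unit 3B: $29,450 · Unit G2: $16,685 · Unit PH1: $13,065

Guaranteed amounts: Unit 3B $29,450. Balance $61,150.
Balance split over remaining days 964: Unit 5A 19,474.12 → $19,475; Unit 2B 11,925.52 → $11,925; Unit G2 16,683.04 → $16,685; Unit PH1 13,067.32 → $13,065.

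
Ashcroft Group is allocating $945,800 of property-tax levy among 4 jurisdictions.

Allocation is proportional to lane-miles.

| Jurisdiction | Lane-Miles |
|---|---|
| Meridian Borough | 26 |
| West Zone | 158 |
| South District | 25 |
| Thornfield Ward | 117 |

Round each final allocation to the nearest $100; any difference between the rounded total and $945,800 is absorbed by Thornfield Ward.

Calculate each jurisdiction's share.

Sum of lane-miles: 326.
Raw shares: Meridian Borough 26/326 × $945,800 = 75,431.90; West Zone 158/326 × $945,800 = 458,393.87; South District 25/326 × $945,800 = 72,530.67; Thornfield Ward 117/326 × $945,800 = 339,443.56.
Rounded to nearest $100: Meridian Borough $75,400; West Zone $458,400; South District $72,500; Thornfield Ward $339,400. Sum = $945,700.
Difference $945,800 − $945,700 = +$100 applied to Thornfield Ward: Thornfield Ward becomes $339,500.

Meridian Borough: $75,400; West Zone: $458,400; South District: $72,500; Thornfield Ward: $339,500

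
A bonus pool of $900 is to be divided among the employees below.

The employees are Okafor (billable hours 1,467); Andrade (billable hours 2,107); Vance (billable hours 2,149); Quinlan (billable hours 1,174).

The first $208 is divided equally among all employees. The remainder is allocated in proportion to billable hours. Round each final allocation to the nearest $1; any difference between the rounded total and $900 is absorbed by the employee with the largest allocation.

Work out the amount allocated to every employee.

Equal tier: $208 ÷ 4 = $52 apiece.
Remainder $692 by billable hours (total 6,897): Okafor 147.19 → $147; Andrade 211.40 → $211; Vance 215.62 → $216; Quinlan 117.79 → $118.
Totals: Okafor $52 + $147 = $199; Andrade $52 + $211 = $263; Vance $52 + $216 = $268; Quinlan $52 + $118 = $170.

Okafor: $199 · Andrade: $263 · Vance: $268 · Quinlan: $170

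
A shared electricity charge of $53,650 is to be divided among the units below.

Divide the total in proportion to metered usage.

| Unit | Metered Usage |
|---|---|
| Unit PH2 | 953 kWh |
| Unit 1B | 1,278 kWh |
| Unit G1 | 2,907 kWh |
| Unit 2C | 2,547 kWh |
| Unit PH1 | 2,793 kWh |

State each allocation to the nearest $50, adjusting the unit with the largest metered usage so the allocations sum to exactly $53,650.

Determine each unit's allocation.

Unit PH2: $4,900 · Unit 1B: $6,550 · Unit G1: $14,850 · Unit 2C: $13,050 · Unit PH1: $14,300

Sum of metered usage: 10,478.
Raw shares: Unit PH2 953/10,478 × $53,650 = 4,879.60; Unit 1B 1,278/10,478 × $53,650 = 6,543.68; Unit G1 2,907/10,478 × $53,650 = 14,884.57; Unit 2C 2,547/10,478 × $53,650 = 13,041.28; Unit PH1 2,793/10,478 × $53,650 = 14,300.86.
Rounded to nearest $50: Unit PH2 $4,900; Unit 1B $6,550; Unit G1 $14,900; Unit 2C $13,050; Unit PH1 $14,300. Sum = $53,700.
Difference $53,650 − $53,700 = −$50 applied to largest metered usage (Unit G1): Unit G1 becomes $14,850.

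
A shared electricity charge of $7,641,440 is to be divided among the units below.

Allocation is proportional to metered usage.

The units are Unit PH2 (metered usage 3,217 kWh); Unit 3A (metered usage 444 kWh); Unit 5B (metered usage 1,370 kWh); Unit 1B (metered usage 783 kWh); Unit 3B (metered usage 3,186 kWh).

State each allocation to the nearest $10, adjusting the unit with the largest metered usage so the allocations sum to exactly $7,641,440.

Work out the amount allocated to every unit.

Unit PH2: $2,731,380; Unit 3A: $376,980; Unit 5B: $1,163,200; Unit 1B: $664,810; Unit 3B: $2,705,070

Metered usage total: 9,000.
Proportional shares: Unit PH2 3,217/9,000 × $7,641,440 = 2,731,390.28; Unit 3A 444/9,000 × $7,641,440 = 376,977.71; Unit 5B 1,370/9,000 × $7,641,440 = 1,163,196.98; Unit 1B 783/9,000 × $7,641,440 = 664,805.28; Unit 3B 3,186/9,000 × $7,641,440 = 2,705,069.76.
At nearest $10: Unit PH2 $2,731,390; Unit 3A $376,980; Unit 5B $1,163,200; Unit 1B $664,810; Unit 3B $2,705,070. Sum = $7,641,450.
Difference $7,641,440 − $7,641,450 = −$10 applied to largest metered usage (Unit PH2): Unit PH2 becomes $2,731,380.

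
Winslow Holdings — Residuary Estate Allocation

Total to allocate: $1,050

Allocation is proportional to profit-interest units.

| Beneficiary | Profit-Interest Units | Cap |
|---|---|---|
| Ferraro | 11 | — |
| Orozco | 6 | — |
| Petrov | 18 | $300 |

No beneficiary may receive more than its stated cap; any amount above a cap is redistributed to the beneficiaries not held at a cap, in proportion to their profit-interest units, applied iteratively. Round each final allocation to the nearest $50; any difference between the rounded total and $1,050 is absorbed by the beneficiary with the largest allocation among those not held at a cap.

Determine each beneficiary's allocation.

Ferraro: $500 · Orozco: $250 · Petrov: $300

Combined profit-interest units = 35.
Unconstrained shares: Ferraro 330.00; Orozco 180.00; Petrov 540.00.
Held at cap: Petrov ($300); residual $750 reallocated over remaining profit-interest units 17.
Remaining shares: Ferraro 485.29 → $500; Orozco 264.71 → $250.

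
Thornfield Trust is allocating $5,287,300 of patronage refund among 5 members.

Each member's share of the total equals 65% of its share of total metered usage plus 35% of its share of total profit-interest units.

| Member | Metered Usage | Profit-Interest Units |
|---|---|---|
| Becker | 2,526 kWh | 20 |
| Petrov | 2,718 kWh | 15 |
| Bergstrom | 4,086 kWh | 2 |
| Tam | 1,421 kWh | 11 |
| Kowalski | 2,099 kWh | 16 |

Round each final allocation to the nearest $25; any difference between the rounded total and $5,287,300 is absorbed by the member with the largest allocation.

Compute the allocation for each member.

Becker: $1,253,900 · Petrov: $1,160,650 · Bergstrom: $1,150,625 · Tam: $698,100 · Kowalski: $1,024,025

Totals — metered usage 12,850, profit-interest units 64.
Composite weights (65% metered usage + 35% profit-interest units): Becker 0.2371; Petrov 0.2195; Bergstrom 0.2176; Tam 0.1320; Kowalski 0.1937.
Unrounded shares: Becker 1,253,879.59; Petrov 1,160,655.57; Bergstrom 1,150,634.52; Tam 698,111.97; Kowalski 1,024,018.34.
After rounding ($25): Becker $1,253,875; Petrov $1,160,650; Bergstrom $1,150,625; Tam $698,100; Kowalski $1,024,025. Sum = $5,287,275.
Difference $5,287,300 − $5,287,275 = +$25 applied to largest allocation (Becker): Becker becomes $1,253,900.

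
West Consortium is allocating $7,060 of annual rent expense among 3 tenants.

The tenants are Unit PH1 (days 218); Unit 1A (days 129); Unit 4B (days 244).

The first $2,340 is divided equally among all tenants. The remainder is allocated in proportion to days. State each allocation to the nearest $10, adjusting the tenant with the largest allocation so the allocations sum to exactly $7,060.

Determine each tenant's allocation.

$2,340 shared equally gives $780 per tenant.
Remainder $4,720 by days (total 591): Unit PH1 1,741.05 → $1,740; Unit 1A 1,030.25 → $1,030; Unit 4B 1,948.70 → $1,950.
Totals: Unit PH1 $780 + $1,740 = $2,520; Unit 1A $780 + $1,030 = $1,810; Unit 4B $780 + $1,950 = $2,730.

Unit PH1: $2,520 · Unit 1A: $1,810 · Unit 4B: $2,730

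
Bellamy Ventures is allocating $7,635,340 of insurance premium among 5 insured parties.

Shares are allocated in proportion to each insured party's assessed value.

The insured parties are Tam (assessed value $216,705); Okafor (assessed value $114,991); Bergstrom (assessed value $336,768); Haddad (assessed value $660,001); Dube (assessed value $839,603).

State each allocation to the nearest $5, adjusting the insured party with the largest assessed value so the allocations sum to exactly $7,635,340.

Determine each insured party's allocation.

Tam: $763,175 | Okafor: $404,965 | Bergstrom: $1,186,005 | Haddad: $2,324,340 | Dube: $2,956,855

Assessed value total: 2,168,068.
Raw shares: Tam 216,705/2,168,068 × $7,635,340 = 763,175.49; Okafor 114,991/2,168,068 × $7,635,340 = 404,966.72; Bergstrom 336,768/2,168,068 × $7,635,340 = 1,186,004.40; Haddad 660,001/2,168,068 × $7,635,340 = 2,324,342.24; Dube 839,603/2,168,068 × $7,635,340 = 2,956,851.16.
After rounding ($5): Tam $763,175; Okafor $404,965; Bergstrom $1,186,005; Haddad $2,324,340; Dube $2,956,850. Sum = $7,635,335.
Difference $7,635,340 − $7,635,335 = +$5 applied to largest assessed value (Dube): Dube becomes $2,956,855.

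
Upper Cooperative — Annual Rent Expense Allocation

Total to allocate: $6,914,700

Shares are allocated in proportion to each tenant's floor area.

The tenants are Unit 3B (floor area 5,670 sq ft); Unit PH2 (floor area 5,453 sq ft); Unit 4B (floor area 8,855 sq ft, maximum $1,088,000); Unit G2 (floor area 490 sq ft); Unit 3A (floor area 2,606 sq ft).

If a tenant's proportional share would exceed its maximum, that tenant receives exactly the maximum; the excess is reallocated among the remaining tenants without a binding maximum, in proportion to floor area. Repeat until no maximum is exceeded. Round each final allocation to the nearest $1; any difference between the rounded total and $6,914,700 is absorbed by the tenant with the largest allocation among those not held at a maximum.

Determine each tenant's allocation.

Unit 3B: $2,323,467 | Unit PH2: $2,234,545 | Unit 4B: $1,088,000 | Unit G2: $200,794 | Unit 3A: $1,067,894

Combined floor area = 23,074.
Pro-rata shares before constraints: Unit 3B 1,699,157.02; Unit PH2 1,634,127.55; Unit 4B 2,653,621.76; Unit G2 146,840.73; Unit 3A 780,952.94.
Cap binds for Unit 4B ($1,088,000); residual $5,826,700 reallocated over remaining floor area 14,219.
Shares after redistribution: Unit 3B 2,323,467.82 → $2,323,468; Unit PH2 2,234,544.98 → $2,234,545; Unit G2 200,793.52 → $200,794; Unit 3A 1,067,893.68 → $1,067,894.
Rounding difference −$1 applied to Unit 3B → $2,323,467.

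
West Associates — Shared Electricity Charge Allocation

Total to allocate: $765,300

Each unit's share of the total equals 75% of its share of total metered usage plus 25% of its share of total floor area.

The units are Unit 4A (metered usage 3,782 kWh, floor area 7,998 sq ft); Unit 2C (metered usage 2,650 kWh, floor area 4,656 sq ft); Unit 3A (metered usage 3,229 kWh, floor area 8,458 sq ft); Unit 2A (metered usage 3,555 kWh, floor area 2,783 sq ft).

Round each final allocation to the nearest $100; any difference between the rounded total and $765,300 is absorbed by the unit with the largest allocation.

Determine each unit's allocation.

Totals — metered usage 13,216, floor area 23,895.
Blended shares (75% metered usage + 25% floor area): Unit 4A 0.2983; Unit 2C 0.1991; Unit 3A 0.2717; Unit 2A 0.2309.
Pro-rata amounts: Unit 4A 228,292.67; Unit 2C 152,370.48; Unit 3A 207,958.88; Unit 2A 176,677.98.
Rounded to nearest $100: Unit 4A $228,300; Unit 2C $152,400; Unit 3A $208,000; Unit 2A $176,700. Sum = $765,400.
Difference $765,300 − $765,400 = −$100 applied to largest allocation (Unit 4A): Unit 4A becomes $228,200.

Unit 4A: $228,200 · Unit 2C: $152,400 · Unit 3A: $208,000 · Unit 2A: $176,700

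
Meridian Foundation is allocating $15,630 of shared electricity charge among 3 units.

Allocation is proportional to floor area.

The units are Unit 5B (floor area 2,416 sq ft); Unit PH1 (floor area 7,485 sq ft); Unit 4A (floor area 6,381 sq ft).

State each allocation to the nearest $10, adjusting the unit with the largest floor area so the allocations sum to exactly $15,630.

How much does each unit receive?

Unit 5B: $2,320 · Unit PH1: $7,180 · Unit 4A: $6,130

Combined floor area = 16,282.
Unrounded shares: Unit 5B 2,416/16,282 × $15,630 = 2,319.25; Unit PH1 7,485/16,282 × $15,630 = 7,185.27; Unit 4A 6,381/16,282 × $15,630 = 6,125.48.
At nearest $10: Unit 5B $2,320; Unit PH1 $7,190; Unit 4A $6,130. Sum = $15,640.
Difference $15,630 − $15,640 = −$10 applied to largest floor area (Unit PH1): Unit PH1 becomes $7,180.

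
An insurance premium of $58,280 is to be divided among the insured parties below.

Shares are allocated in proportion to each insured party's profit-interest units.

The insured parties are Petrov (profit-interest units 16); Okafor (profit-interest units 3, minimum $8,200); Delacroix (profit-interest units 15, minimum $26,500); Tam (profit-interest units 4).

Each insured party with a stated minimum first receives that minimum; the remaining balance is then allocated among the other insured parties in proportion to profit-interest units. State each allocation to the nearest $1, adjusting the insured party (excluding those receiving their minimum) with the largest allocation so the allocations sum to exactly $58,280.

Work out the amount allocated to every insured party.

Guaranteed amounts: Okafor $8,200; Delacroix $26,500. Remaining pool $23,580.
Remaining pool split over remaining profit-interest units 20: Petrov 18,864.00 → $18,864; Tam 4,716.00 → $4,716.

Petrov: $18,864 · Okafor: $8,200 · Delacroix: $26,500 · Tam: $4,716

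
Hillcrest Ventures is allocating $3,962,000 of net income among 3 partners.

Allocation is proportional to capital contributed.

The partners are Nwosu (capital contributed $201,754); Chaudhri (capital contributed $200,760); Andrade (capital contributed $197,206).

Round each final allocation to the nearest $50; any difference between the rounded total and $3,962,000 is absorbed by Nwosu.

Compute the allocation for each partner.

Nwosu: $1,332,900; Chaudhri: $1,326,300; Andrade: $1,302,800

Capital contributed total: 599,720.
Raw shares: Nwosu 201,754/599,720 × $3,962,000 = 1,332,870.92; Chaudhri 200,760/599,720 × $3,962,000 = 1,326,304.14; Andrade 197,206/599,720 × $3,962,000 = 1,302,824.94.
At nearest $50: Nwosu $1,332,850; Chaudhri $1,326,300; Andrade $1,302,800. Sum = $3,961,950.
Difference $3,962,000 − $3,961,950 = +$50 applied to Nwosu: Nwosu becomes $1,332,900.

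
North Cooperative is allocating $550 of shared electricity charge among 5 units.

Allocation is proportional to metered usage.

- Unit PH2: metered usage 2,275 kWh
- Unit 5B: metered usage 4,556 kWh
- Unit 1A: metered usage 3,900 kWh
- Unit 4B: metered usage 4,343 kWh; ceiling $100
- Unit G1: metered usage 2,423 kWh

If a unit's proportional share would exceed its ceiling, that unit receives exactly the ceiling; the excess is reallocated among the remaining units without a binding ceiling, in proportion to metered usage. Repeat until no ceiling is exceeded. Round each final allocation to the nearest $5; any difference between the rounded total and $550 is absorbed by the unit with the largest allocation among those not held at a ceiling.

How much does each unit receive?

Combined metered usage = 17,497.
Pro-rata shares before constraints: Unit PH2 71.51; Unit 5B 143.21; Unit 1A 122.59; Unit 4B 136.52; Unit G1 76.16.
Capped: Unit 4B ($100); balance $450 reallocated over remaining metered usage 13,154.
Shares after redistribution: Unit PH2 77.83 → $80; Unit 5B 155.86 → $155; Unit 1A 133.42 → $135; Unit G1 82.89 → $85.
Rounding difference −$5 applied to Unit 5B → $150.

Unit PH2: $80 | Unit 5B: $150 | Unit 1A: $135 | Unit 4B: $100 | Unit G1: $85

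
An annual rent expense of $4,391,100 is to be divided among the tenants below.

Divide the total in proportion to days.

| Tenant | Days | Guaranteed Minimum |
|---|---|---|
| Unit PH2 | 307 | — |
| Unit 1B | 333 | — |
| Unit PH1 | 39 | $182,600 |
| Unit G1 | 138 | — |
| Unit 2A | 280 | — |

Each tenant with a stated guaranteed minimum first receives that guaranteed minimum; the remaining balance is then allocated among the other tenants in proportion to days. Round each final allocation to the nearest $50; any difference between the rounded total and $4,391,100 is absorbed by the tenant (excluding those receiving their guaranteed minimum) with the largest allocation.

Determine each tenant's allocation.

Unit PH2: $1,221,200; Unit 1B: $1,324,550; Unit PH1: $182,600; Unit G1: $548,950; Unit 2A: $1,113,800

Guaranteed amounts: Unit PH1 $182,600. Residual $4,208,500.
Residual split over remaining days 1,058: Unit PH2 1,221,181.00 → $1,221,200; Unit 1B 1,324,603.50 → $1,324,600; Unit G1 548,934.78 → $548,950; Unit 2A 1,113,780.72 → $1,113,800.
Rounding difference −$50 applied to Unit 1B → $1,324,550.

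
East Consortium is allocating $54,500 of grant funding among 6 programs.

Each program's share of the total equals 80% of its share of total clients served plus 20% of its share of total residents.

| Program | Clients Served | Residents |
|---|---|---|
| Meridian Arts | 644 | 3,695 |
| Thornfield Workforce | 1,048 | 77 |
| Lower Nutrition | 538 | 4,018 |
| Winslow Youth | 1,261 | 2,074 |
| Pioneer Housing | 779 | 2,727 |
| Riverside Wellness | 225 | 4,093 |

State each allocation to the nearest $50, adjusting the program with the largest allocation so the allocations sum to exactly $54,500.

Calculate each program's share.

Meridian Arts: $8,650; Thornfield Workforce: $10,200; Lower Nutrition: $7,850; Winslow Youth: $13,600; Pioneer Housing: $9,350; Riverside Wellness: $4,850

Totals — clients served 4,495, residents 16,684.
Combined weights (80% clients served + 20% residents): Meridian Arts 0.1589; Thornfield Workforce 0.1874; Lower Nutrition 0.1439; Winslow Youth 0.2493; Pioneer Housing 0.1713; Riverside Wellness 0.0891.
Pro-rata amounts: Meridian Arts 8,660.60; Thornfield Workforce 10,215.56; Lower Nutrition 7,843.46; Winslow Youth 13,586.27; Pioneer Housing 9,337.65; Riverside Wellness 4,856.47.
Rounded to nearest $50: Meridian Arts $8,650; Thornfield Workforce $10,200; Lower Nutrition $7,850; Winslow Youth $13,600; Pioneer Housing $9,350; Riverside Wellness $4,850. Sum = $54,500.
Sum already equals the total — no adjustment.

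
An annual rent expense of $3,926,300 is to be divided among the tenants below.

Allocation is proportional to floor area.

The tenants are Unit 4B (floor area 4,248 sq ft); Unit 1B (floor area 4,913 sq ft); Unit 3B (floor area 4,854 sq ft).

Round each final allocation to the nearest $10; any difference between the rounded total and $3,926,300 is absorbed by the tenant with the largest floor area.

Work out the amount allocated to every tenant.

Unit 4B: $1,190,080; Unit 1B: $1,376,370; Unit 3B: $1,359,850

Total floor area = 14,015.
Unrounded shares: Unit 4B 4,248/14,015 × $3,926,300 = 1,190,076.52; Unit 1B 4,913/14,015 × $3,926,300 = 1,376,376.16; Unit 3B 4,854/14,015 × $3,926,300 = 1,359,847.32.
At nearest $10: Unit 4B $1,190,080; Unit 1B $1,376,380; Unit 3B $1,359,850. Sum = $3,926,310.
Difference $3,926,300 − $3,926,310 = −$10 applied to largest floor area (Unit 1B): Unit 1B becomes $1,376,370.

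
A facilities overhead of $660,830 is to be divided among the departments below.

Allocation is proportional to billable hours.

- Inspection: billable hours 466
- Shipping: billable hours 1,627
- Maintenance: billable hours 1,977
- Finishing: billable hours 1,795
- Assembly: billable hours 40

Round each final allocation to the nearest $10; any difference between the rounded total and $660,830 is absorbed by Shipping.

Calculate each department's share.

Billable hours total: 5,905.
Proportional shares: Inspection 466/5,905 × $660,830 = 52,150.17; Shipping 1,627/5,905 × $660,830 = 182,077.97; Maintenance 1,977/5,905 × $660,830 = 221,246.56; Finishing 1,795/5,905 × $660,830 = 200,878.89; Assembly 40/5,905 × $660,830 = 4,476.41.
At nearest $10: Inspection $52,150; Shipping $182,080; Maintenance $221,250; Finishing $200,880; Assembly $4,480. Sum = $660,840.
Difference $660,830 − $660,840 = −$10 applied to Shipping: Shipping becomes $182,070.

Inspection: $52,150; Shipping: $182,070; Maintenance: $221,250; Finishing: $200,880; Assembly: $4,480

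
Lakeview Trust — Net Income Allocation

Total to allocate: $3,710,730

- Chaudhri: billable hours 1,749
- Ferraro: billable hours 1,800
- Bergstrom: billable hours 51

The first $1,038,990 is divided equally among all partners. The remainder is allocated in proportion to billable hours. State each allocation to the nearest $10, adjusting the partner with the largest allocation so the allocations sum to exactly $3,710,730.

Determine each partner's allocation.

Chaudhri: $1,644,350; Ferraro: $1,682,200; Bergstrom: $384,180

Equal tier: $1,038,990 ÷ 3 = $346,330 apiece.
Remainder $2,671,740 by billable hours (total 3,600): Chaudhri 1,298,020.35 → $1,298,020; Ferraro 1,335,870.00 → $1,335,870; Bergstrom 37,849.65 → $37,850.
Totals: Chaudhri $346,330 + $1,298,020 = $1,644,350; Ferraro $346,330 + $1,335,870 = $1,682,200; Bergstrom $346,330 + $37,850 = $384,180.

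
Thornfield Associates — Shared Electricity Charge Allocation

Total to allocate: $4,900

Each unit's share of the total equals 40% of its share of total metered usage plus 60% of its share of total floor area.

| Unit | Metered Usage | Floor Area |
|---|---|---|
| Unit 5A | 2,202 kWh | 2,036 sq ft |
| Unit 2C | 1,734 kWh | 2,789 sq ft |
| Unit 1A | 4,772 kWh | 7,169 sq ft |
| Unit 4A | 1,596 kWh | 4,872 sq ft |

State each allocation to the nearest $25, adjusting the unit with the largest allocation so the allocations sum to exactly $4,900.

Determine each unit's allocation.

Unit 5A: $775 | Unit 2C: $825 | Unit 1A: $2,150 | Unit 4A: $1,150

Metered usage total 10,304; floor area total 16,866.
Composite weights (40% metered usage + 60% floor area): Unit 5A 0.1579; Unit 2C 0.1665; Unit 1A 0.4403; Unit 4A 0.2353.
Unrounded shares: Unit 5A 773.76; Unit 2C 816.00; Unit 1A 2,157.38; Unit 4A 1,152.85.
Rounded to nearest $25: Unit 5A $775; Unit 2C $825; Unit 1A $2,150; Unit 4A $1,150. Sum = $4,900.
No rounding difference to absorb.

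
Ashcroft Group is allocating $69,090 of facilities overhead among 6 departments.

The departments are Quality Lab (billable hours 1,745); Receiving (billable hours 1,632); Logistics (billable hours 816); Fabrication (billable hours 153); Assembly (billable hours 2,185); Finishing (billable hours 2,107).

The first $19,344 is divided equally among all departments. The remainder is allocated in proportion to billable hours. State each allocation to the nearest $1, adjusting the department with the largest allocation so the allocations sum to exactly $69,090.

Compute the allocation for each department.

Quality Lab: $13,273; Receiving: $12,623; Logistics: $7,923; Fabrication: $4,105; Assembly: $15,808; Finishing: $15,358

First tranche $19,344 split equally: $3,224 each.
Remainder $49,746 by billable hours (total 8,638): Quality Lab 10,049.41 → $10,049; Receiving 9,398.64 → $9,399; Logistics 4,699.32 → $4,699; Fabrication 881.12 → $881; Assembly 12,583.35 → $12,583; Finishing 12,134.15 → $12,134.
Rounding difference +$1 on remainder applied to Assembly.
Totals: Quality Lab $3,224 + $10,049 = $13,273; Receiving $3,224 + $9,399 = $12,623; Logistics $3,224 + $4,699 = $7,923; Fabrication $3,224 + $881 = $4,105; Assembly $3,224 + $12,584 = $15,808; Finishing $3,224 + $12,134 = $15,358.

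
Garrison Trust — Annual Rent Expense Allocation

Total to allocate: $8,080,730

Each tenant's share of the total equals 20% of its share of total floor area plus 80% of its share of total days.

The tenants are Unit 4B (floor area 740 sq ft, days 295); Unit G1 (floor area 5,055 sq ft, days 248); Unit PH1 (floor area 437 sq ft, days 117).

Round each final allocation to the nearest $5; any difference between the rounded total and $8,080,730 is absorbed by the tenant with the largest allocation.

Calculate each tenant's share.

Unit 4B: $3,081,380; Unit G1: $3,740,030; Unit PH1: $1,259,320

Totals — floor area 6,232, days 660.
Combined weights (20% floor area + 80% days): Unit 4B 0.3813; Unit G1 0.4628; Unit PH1 0.1558.
Proportional shares: Unit 4B 3,081,377.52; Unit G1 3,740,030.73; Unit PH1 1,259,321.75.
Rounded to nearest $5: Unit 4B $3,081,380; Unit G1 $3,740,030; Unit PH1 $1,259,320. Sum = $8,080,730.
Sum already equals the total — no adjustment.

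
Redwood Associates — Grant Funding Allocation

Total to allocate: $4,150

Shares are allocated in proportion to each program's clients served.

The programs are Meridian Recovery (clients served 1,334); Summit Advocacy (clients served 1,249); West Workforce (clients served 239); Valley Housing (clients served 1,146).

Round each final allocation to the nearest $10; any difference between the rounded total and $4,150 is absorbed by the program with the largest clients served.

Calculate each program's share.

Meridian Recovery: $1,390 | Summit Advocacy: $1,310 | West Workforce: $250 | Valley Housing: $1,200

Clients served total: 3,968.
Pro-rata amounts: Meridian Recovery 1,334/3,968 × $4,150 = 1,395.19; Summit Advocacy 1,249/3,968 × $4,150 = 1,306.29; West Workforce 239/3,968 × $4,150 = 249.96; Valley Housing 1,146/3,968 × $4,150 = 1,198.56.
At nearest $10: Meridian Recovery $1,400; Summit Advocacy $1,310; West Workforce $250; Valley Housing $1,200. Sum = $4,160.
Difference $4,150 − $4,160 = −$10 applied to largest clients served (Meridian Recovery): Meridian Recovery becomes $1,390.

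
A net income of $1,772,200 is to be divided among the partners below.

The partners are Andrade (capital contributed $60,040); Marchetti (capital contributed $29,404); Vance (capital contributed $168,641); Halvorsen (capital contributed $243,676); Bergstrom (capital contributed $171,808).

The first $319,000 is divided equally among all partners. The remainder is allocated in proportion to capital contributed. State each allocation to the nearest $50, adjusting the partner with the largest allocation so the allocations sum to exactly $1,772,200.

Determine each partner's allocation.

First tranche $319,000 split equally: $63,800 each.
Remainder $1,453,200 by capital contributed (total 673,569): Andrade 129,534.06 → $129,550; Marchetti 63,438.03 → $63,450; Vance 363,836.67 → $363,850; Halvorsen 525,721.88 → $525,700; Bergstrom 370,669.35 → $370,650.
Totals: Andrade $63,800 + $129,550 = $193,350; Marchetti $63,800 + $63,450 = $127,250; Vance $63,800 + $363,850 = $427,650; Halvorsen $63,800 + $525,700 = $589,500; Bergstrom $63,800 + $370,650 = $434,450.

Andrade: $193,350 · Marchetti: $127,250 · Vance: $427,650 · Halvorsen: $589,500 · Bergstrom: $434,450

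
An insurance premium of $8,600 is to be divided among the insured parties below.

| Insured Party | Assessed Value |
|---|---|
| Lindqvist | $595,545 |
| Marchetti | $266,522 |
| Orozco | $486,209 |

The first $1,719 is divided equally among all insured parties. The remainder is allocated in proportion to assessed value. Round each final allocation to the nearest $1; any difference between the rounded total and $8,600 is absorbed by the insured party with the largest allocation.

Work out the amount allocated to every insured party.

Equal tier: $1,719 ÷ 3 = $573 apiece.
Remainder $6,881 by assessed value (total 1,348,276): Lindqvist 3,039.40 → $3,039; Marchetti 1,360.21 → $1,360; Orozco 2,481.39 → $2,481.
Rounding difference +$1 on remainder applied to Lindqvist.
Totals: Lindqvist $573 + $3,040 = $3,613; Marchetti $573 + $1,360 = $1,933; Orozco $573 + $2,481 = $3,054.

Lindqvist: $3,613 | Marchetti: $1,933 | Orozco: $3,054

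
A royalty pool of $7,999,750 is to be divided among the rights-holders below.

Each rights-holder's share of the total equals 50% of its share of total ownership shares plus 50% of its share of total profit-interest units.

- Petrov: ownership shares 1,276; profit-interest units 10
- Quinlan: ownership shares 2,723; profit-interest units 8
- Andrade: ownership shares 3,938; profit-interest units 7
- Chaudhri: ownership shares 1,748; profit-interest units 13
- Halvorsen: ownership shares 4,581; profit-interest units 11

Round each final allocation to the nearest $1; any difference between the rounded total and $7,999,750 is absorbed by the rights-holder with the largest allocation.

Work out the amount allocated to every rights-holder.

Petrov: $1,174,064; Quinlan: $1,416,511; Andrade: $1,675,540; Chaudhri: $1,551,292; Halvorsen: $2,182,343

Totals — ownership shares 14,266, profit-interest units 49.
Composite weights (50% ownership shares + 50% profit-interest units): Petrov 0.1468; Quinlan 0.1771; Andrade 0.2094; Chaudhri 0.1939; Halvorsen 0.2728.
Raw shares: Petrov 1,174,063.57; Quinlan 1,416,510.58; Andrade 1,675,539.96; Chaudhri 1,551,292.37; Halvorsen 2,182,343.53.
After rounding ($1): Petrov $1,174,064; Quinlan $1,416,511; Andrade $1,675,540; Chaudhri $1,551,292; Halvorsen $2,182,344. Sum = $7,999,751.
Difference $7,999,750 − $7,999,751 = −$1 applied to largest allocation (Halvorsen): Halvorsen becomes $2,182,343.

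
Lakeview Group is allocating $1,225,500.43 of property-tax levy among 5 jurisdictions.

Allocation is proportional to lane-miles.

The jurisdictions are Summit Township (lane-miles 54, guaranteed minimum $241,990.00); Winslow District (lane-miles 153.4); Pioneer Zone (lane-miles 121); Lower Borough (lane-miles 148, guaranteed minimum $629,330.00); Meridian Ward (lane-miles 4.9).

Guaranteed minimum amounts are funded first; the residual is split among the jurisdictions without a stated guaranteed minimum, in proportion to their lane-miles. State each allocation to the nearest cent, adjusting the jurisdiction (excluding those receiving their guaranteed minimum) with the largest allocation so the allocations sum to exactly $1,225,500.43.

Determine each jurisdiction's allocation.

Minimums first: Summit Township $241,990.00; Lower Borough $629,330.00. Balance $354,180.43.
Balance split over remaining lane-miles 279.3: Winslow District 194,526.5949 → $194,526.59; Pioneer Zone 153,440.1433 → $153,440.14; Meridian Ward 6,213.6918 → $6,213.69.
Rounding difference +$0.01 applied to Winslow District → $194,526.60.

Summit Township: $241,990.00 · Winslow District: $194,526.60 · Pioneer Zone: $153,440.14 · Lower Borough: $629,330.00 · Meridian Ward: $6,213.69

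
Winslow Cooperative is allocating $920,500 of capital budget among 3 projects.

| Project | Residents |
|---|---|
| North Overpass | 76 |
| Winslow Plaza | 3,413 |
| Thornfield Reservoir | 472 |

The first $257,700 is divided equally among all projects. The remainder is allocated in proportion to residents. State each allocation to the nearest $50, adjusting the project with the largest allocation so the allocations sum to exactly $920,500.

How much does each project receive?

North Overpass: $98,600 · Winslow Plaza: $657,000 · Thornfield Reservoir: $164,900

First tranche $257,700 split equally: $85,900 each.
Remainder $662,800 by residents (total 3,961): North Overpass 12,717.19 → $12,700; Winslow Plaza 571,102.35 → $571,100; Thornfield Reservoir 78,980.46 → $79,000.
Totals: North Overpass $85,900 + $12,700 = $98,600; Winslow Plaza $85,900 + $571,100 = $657,000; Thornfield Reservoir $85,900 + $79,000 = $164,900.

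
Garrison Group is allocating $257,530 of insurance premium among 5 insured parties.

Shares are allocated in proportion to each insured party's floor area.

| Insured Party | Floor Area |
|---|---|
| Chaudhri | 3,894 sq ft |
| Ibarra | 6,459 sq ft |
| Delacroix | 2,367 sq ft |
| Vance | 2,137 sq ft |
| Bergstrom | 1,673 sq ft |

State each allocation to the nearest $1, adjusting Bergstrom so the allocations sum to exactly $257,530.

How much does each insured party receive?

Combined floor area = 16,530.
Proportional shares: Chaudhri 3,894/16,530 × $257,530 = 60,666.78; Ibarra 6,459/16,530 × $257,530 = 100,628.33; Delacroix 2,367/16,530 × $257,530 = 36,876.80; Vance 2,137/16,530 × $257,530 = 33,293.503; Bergstrom 1,673/16,530 × $257,530 = 26,064.59.
After rounding ($1): Chaudhri $60,667; Ibarra $100,628; Delacroix $36,877; Vance $33,294; Bergstrom $26,065. Sum = $257,531.
Difference $257,530 − $257,531 = −$1 applied to Bergstrom: Bergstrom becomes $26,064.

Chaudhri: $60,667 · Ibarra: $100,628 · Delacroix: $36,877 · Vance: $33,294 · Bergstrom: $26,064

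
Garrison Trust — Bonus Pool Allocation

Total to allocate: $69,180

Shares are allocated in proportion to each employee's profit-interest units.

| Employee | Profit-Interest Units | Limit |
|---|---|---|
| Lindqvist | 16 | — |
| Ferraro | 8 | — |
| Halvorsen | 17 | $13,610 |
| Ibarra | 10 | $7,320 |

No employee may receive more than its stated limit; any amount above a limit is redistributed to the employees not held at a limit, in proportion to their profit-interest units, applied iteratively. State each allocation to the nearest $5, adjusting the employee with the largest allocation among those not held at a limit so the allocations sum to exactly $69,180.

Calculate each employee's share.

Total profit-interest units = 51.
Proportional shares (ignoring caps): Lindqvist 21,703.53; Ferraro 10,851.76; Halvorsen 23,060.00; Ibarra 13,564.71.
Cap binds for Halvorsen ($13,610), Ibarra ($7,320); residual $48,250 reallocated over remaining profit-interest units 24.
Shares after redistribution: Lindqvist 32,166.67 → $32,165; Ferraro 16,083.33 → $16,085.

Lindqvist: $32,165 · Ferraro: $16,085 · Halvorsen: $13,610 · Ibarra: $7,320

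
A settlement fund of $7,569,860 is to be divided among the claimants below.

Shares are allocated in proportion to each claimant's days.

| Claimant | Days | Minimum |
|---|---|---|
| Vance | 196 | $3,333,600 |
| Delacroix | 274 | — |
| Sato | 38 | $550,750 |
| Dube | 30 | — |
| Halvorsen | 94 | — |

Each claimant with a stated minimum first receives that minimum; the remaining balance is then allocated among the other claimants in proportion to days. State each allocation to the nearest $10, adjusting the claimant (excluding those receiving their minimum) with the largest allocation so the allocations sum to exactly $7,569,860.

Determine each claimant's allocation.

Vance: $3,333,600 | Delacroix: $2,537,260 | Sato: $550,750 | Dube: $277,800 | Halvorsen: $870,450

Minimums first: Vance $3,333,600; Sato $550,750. Balance $3,685,510.
Balance split over remaining days 398: Delacroix 2,537,260.65 → $2,537,260; Dube 277,802.26 → $277,800; Halvorsen 870,447.09 → $870,450.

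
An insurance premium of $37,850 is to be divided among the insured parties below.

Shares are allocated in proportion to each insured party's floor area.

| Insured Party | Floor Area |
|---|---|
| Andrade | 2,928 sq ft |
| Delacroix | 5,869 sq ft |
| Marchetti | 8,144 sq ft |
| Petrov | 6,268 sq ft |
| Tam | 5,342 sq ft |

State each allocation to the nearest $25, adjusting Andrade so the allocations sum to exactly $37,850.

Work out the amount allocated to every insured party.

Andrade: $3,900 | Delacroix: $7,775 | Marchetti: $10,800 | Petrov: $8,300 | Tam: $7,075

Sum of floor area: 28,551.
Pro-rata amounts: Andrade 2,928/28,551 × $37,850 = 3,881.64; Delacroix 5,869/28,551 × $37,850 = 7,780.52; Marchetti 8,144/28,551 × $37,850 = 10,796.48; Petrov 6,268/28,551 × $37,850 = 8,309.47; Tam 5,342/28,551 × $37,850 = 7,081.88.
Rounded to nearest $25: Andrade $3,875; Delacroix $7,775; Marchetti $10,800; Petrov $8,300; Tam $7,075. Sum = $37,825.
Difference $37,850 − $37,825 = +$25 applied to Andrade: Andrade becomes $3,900.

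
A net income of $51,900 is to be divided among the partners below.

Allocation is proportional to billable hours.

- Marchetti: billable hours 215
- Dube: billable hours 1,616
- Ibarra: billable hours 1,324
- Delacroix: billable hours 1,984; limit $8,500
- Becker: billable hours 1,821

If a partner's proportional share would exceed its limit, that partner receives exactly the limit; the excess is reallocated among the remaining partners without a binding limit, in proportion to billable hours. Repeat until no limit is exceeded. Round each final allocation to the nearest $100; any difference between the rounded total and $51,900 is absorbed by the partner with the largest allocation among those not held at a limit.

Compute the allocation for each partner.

Combined billable hours = 6,960.
Pro-rata shares before constraints: Marchetti 1,603.23; Dube 12,050.34; Ibarra 9,872.93; Delacroix 14,794.48; Becker 13,579.01.
Held at cap: Delacroix ($8,500); remaining pool $43,400 reallocated over remaining billable hours 4,976.
Redistributed shares: Marchetti 1,875.20 → $1,900; Dube 14,094.53 → $14,100; Ibarra 11,547.75 → $11,500; Becker 15,882.52 → $15,900.

Marchetti: $1,900 | Dube: $14,100 | Ibarra: $11,500 | Delacroix: $8,500 | Becker: $15,900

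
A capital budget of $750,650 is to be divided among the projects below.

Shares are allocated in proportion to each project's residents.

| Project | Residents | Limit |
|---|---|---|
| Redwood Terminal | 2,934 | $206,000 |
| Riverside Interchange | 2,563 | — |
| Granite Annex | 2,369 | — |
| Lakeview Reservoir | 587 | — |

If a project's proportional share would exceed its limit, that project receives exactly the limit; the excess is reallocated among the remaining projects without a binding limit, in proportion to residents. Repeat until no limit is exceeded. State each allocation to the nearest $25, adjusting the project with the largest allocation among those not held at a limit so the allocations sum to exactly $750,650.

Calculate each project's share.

Sum of residents: 8,453.
Pro-rata shares before constraints: Redwood Terminal 260,547.39; Riverside Interchange 227,601.56; Granite Annex 210,373.81; Lakeview Reservoir 52,127.24.
Held at cap: Redwood Terminal ($206,000); residual $544,650 reallocated over remaining residents 5,519.
Shares after redistribution: Riverside Interchange 252,933.13 → $252,925; Granite Annex 233,787.98 → $233,800; Lakeview Reservoir 57,928.89 → $57,925.

Redwood Terminal: $206,000 | Riverside Interchange: $252,925 | Granite Annex: $233,800 | Lakeview Reservoir: $57,925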